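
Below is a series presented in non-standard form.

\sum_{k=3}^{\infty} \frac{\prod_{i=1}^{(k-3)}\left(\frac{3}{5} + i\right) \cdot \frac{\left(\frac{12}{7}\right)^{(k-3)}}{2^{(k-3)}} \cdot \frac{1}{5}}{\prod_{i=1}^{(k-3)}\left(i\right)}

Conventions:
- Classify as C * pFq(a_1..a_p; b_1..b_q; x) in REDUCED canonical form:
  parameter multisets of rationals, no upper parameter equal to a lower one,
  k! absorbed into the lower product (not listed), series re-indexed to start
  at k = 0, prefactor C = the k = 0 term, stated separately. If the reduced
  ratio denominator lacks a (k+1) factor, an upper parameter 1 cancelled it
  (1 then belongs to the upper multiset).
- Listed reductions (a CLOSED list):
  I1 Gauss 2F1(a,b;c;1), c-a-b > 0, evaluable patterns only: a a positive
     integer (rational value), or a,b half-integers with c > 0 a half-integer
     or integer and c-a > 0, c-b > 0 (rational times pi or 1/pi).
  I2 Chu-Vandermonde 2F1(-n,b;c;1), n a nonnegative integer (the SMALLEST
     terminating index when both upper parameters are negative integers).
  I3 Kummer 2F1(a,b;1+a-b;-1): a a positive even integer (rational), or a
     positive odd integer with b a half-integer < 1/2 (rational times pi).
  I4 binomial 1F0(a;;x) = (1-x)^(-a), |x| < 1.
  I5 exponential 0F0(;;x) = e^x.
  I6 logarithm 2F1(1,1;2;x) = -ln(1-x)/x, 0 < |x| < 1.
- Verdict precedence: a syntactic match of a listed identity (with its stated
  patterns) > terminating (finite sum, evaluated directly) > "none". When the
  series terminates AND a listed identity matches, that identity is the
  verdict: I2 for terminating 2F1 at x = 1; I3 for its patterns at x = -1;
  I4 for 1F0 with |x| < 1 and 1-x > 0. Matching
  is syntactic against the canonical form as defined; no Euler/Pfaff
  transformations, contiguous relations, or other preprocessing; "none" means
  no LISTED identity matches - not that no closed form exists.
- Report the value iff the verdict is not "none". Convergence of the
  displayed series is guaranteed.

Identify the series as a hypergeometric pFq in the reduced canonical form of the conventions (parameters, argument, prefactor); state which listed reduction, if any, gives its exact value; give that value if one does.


The tell: from the first term \frac{1}{5}: the product of the first k integers (C = 1/5, x = 6/7) is k!.
Ratio: r(k) = \frac{6}{7} * (k+\frac{8}{5}) / [(k+1)] - rational in k. x = \frac{6}{7}; t_0 = \frac{1}{5}; negate the roots.

The series (x = \frac{6}{7}) is 1F0: upper {\frac{8}{5}}, lower {-}, prefactor \frac{1}{5}. Verdict: binomial (I4) applies (the 1F0 binomial series: exponent -8/5, x = \frac{6}{7}). Exact value: \frac{1}{5} \cdot \left(\frac{1}{7}\right)^{-\frac{8}{5}}.


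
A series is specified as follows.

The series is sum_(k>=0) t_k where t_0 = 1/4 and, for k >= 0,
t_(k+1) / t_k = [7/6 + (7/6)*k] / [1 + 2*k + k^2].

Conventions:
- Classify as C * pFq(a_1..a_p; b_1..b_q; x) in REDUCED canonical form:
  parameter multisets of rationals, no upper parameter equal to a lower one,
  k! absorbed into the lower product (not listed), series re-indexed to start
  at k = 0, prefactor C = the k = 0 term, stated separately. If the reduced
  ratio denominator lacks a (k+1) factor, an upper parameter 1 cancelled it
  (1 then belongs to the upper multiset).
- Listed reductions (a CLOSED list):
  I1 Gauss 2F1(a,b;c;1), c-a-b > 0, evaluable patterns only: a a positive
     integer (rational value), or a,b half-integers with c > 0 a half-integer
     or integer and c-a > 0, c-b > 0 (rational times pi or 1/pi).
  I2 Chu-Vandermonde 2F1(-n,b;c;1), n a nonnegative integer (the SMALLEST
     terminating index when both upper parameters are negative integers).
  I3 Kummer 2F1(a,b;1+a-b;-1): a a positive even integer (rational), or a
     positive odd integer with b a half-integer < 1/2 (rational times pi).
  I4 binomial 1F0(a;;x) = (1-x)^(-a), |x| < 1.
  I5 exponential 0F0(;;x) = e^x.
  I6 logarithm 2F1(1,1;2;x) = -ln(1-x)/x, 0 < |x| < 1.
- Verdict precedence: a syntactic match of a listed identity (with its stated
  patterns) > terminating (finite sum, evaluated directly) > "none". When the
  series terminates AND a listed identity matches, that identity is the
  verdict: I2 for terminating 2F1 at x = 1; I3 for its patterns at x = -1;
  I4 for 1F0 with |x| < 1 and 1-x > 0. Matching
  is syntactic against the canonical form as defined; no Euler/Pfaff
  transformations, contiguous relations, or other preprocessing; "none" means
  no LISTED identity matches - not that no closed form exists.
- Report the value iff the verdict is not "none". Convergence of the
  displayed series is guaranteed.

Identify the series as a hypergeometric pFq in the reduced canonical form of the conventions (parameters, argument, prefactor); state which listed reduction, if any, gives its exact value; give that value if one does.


Key step: x = (7/6) and factor the ratio over Q (C = 1/4, x = 7/6): negated roots = parameters.
Adjacent-term ratio: r(k) = (7/6) * 1 / [(k+1)] - rational; roots negated = parameters, x = (7/6), C = 1/4.

The series (x = 7/6) is 0F0: upper {-}, lower {-}, prefactor 1/4. Verdict: this is exponential (I5) (the 0F0 exponential series at x = 7/6). Exact value: (1/4) * e^(7/6).


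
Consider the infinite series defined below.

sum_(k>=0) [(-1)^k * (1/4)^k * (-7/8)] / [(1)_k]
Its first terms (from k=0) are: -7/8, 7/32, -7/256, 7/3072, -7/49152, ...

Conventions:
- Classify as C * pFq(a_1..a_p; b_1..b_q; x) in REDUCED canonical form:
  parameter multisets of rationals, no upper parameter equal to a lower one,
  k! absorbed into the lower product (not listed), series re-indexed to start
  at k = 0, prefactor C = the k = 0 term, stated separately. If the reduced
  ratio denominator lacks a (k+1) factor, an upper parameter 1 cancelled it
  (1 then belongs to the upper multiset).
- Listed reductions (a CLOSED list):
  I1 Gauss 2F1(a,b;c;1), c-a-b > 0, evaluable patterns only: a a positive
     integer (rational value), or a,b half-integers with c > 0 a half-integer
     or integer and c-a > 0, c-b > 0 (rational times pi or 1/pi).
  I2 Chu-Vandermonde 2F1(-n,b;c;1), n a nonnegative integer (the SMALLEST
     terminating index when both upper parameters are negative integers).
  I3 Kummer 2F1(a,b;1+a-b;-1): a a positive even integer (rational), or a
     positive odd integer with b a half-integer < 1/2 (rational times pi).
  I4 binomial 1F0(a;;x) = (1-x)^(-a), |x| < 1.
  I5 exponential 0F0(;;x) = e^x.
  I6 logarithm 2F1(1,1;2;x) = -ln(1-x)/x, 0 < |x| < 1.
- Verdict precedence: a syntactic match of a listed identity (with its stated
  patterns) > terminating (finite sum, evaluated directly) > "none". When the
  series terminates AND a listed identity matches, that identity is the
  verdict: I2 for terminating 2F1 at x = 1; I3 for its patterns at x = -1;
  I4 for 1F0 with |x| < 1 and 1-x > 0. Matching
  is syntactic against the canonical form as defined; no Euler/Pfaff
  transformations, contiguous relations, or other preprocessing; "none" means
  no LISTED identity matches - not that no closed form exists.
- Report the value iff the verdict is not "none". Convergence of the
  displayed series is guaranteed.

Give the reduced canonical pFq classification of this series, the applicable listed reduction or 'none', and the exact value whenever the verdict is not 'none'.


Reduced: x = -1/4, 0F0, upper = {-}, lower = {-}, C = -7/8. Verdict: exponential (I5) applies (the 0F0 exponential series at x = -1/4). Sum: (-7/8) * e^(-1/4).

The tell: with t_0 = -7/8, the (-1)^k factor (C = -7/8) folds into the argument's sign.
Step ratio: r(k) = (-1/4) * 1 / [(k+1)] - rational in k, leading ratio (-1/4); with t_0 = -7/8, classification follows.


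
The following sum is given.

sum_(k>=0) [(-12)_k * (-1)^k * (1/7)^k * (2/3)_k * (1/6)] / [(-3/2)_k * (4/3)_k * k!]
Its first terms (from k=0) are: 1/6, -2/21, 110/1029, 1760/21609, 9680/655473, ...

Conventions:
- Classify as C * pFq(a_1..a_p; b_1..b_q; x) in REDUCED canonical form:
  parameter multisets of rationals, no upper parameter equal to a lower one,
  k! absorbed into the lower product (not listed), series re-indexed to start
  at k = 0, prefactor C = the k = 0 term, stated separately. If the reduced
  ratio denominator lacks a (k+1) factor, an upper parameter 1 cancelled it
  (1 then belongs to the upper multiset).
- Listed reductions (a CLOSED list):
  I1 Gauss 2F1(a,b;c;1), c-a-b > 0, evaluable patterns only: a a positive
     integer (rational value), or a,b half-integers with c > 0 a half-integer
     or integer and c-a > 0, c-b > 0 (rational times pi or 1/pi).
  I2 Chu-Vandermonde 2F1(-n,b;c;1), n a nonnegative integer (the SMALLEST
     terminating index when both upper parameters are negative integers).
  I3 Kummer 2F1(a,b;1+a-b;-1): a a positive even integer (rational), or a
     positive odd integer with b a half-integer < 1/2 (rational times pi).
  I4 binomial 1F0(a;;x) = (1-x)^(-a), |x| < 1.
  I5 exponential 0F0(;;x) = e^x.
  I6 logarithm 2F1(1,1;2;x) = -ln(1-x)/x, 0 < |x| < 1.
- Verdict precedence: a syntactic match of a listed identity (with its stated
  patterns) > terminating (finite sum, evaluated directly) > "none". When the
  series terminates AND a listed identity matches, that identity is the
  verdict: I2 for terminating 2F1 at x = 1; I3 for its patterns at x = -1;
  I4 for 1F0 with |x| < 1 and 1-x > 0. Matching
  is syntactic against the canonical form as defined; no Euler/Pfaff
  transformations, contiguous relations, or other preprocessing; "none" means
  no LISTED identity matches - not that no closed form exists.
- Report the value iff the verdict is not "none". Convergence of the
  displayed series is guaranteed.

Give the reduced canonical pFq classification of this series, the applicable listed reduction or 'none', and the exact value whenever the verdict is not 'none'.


This is 1/6 * 2F2(-12, 2/3; -3/2, 4/3; -1/7) in reduced canonical form. Verdict: terminating - the sum ends at index 12 because -12 is a negative integer; exact evaluation follows. Sum: 4901801358350932259338277/17774509946840645881632750.

Key observation: x = (-1/7) and the (-1)^k factor (prefactor 1/6) folds into the argument's sign.
Step ratio: r(k) = (-1/7) * (k-12) (k+2/3) / [(k-3/2) (k+4/3) (k+1)] - poly over poly, x = (-1/7) from leading terms; C = 1/6 at k = 0.


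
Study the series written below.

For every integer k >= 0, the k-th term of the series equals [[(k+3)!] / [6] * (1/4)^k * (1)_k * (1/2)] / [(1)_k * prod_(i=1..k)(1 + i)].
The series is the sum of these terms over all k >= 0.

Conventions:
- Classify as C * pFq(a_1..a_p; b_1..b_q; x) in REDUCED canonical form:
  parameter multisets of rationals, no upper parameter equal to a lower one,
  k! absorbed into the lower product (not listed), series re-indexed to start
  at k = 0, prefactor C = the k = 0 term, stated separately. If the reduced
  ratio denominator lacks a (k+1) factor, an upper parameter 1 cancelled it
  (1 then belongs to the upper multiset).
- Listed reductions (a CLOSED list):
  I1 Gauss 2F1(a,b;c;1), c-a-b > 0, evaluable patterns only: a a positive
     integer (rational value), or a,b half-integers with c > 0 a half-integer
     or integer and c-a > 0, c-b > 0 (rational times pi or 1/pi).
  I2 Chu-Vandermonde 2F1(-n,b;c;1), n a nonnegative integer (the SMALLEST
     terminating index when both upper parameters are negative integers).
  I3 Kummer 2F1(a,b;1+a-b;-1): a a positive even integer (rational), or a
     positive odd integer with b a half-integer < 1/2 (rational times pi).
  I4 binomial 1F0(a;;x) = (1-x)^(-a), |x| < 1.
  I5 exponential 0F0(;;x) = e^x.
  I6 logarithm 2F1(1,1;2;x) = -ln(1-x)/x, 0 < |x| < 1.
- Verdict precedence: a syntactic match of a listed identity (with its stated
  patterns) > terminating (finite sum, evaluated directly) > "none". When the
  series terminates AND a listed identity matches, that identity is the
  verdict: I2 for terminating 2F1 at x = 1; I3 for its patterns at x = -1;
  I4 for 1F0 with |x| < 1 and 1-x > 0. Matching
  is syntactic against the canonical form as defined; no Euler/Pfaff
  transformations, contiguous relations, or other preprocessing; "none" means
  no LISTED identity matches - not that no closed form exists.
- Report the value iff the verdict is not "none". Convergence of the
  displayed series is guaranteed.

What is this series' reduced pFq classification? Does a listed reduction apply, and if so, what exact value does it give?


Key observation: x = (1/4) and (1)_k (C = 1/2) is k! itself.
Ratio: r(k) = (1/4) * (k+1) (k+4) / [(k+2) (k+1)] - rational in k, leading ratio (1/4); with t_0 = 1/2, classification follows.

Canonical form: C = 1/2 times 2F1 with upper {1, 4}, lower {2}, x = 1/4. Verdict: none here - no I1-I6 shape fits x = 1/4 with lower {2}.


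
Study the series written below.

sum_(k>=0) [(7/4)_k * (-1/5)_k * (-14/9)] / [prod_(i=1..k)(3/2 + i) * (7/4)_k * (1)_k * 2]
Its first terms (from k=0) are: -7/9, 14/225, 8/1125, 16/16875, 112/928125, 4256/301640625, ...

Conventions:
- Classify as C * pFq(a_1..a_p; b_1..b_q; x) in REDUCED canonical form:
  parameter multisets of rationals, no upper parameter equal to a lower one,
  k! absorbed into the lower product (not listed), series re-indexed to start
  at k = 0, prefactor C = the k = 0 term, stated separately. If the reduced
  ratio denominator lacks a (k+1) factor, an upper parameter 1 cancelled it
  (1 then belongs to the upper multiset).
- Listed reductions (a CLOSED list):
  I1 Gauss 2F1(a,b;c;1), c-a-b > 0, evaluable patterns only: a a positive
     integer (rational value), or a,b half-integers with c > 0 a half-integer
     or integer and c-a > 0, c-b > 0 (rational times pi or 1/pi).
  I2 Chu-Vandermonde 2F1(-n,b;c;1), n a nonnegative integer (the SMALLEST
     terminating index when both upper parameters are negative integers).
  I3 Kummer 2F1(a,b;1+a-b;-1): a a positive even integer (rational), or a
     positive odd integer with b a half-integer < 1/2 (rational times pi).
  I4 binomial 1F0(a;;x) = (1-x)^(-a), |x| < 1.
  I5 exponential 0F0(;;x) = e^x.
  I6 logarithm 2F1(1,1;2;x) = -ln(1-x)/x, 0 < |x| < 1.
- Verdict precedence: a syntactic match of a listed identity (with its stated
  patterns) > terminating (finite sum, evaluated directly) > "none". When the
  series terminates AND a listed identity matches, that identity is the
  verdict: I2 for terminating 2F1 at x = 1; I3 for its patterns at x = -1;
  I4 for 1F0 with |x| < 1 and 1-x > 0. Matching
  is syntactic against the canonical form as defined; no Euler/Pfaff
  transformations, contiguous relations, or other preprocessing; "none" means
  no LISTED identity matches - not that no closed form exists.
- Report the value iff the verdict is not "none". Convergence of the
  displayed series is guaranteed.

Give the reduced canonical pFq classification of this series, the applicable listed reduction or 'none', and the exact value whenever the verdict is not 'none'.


Classification (C = -7/9): 1F1 with upper {-1/5}, lower {5/2}, argument x = 1. Verdict: no listed reduction: x = 1 and upper {-1/5} fail every I1-I6 pattern.

Key observation: with t_0 = -7/9, (1)_k (C = -7/9) is k! itself.
Term ratio: r(k) = 1 * (k-1/5) / [(k+5/2) (k+1)] ; factor over Q: parameters, x = 1, and C = -7/9.


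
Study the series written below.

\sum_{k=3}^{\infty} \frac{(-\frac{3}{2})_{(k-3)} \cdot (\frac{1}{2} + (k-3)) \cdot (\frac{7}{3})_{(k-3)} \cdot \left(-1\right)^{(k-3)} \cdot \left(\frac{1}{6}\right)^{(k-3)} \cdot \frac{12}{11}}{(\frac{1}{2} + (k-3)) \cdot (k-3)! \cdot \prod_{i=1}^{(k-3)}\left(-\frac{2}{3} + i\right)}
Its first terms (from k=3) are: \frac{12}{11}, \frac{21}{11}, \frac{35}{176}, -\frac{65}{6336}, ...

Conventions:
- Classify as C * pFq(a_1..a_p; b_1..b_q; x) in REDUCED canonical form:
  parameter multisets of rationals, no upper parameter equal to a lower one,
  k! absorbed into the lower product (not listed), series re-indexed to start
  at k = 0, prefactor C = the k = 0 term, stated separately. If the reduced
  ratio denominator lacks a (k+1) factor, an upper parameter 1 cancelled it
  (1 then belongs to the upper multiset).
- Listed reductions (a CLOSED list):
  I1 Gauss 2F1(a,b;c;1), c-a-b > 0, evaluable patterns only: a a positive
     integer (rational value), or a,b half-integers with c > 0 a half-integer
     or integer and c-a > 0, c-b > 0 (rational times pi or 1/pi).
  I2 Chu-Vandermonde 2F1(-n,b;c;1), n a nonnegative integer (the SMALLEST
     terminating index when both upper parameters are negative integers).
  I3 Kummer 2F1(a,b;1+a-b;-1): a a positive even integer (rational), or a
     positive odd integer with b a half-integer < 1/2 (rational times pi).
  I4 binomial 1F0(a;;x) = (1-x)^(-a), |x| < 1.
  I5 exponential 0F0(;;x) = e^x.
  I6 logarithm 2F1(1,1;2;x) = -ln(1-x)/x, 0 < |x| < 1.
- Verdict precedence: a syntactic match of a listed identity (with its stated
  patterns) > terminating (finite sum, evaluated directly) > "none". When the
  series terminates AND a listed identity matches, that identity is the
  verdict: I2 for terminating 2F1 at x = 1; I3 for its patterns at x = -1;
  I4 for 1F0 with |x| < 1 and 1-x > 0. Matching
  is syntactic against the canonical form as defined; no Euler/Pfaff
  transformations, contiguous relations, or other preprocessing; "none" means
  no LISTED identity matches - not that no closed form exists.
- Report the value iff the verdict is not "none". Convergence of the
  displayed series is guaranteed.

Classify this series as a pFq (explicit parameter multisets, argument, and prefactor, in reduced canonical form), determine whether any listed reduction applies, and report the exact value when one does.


x = -\frac{1}{6} here; the reduced form reads 2F1, upper {-\frac{3}{2}, \frac{7}{3}}, lower {\frac{1}{3}}, C = \frac{12}{11}. Verdict: none. No listed pattern accepts 2F1(-\frac{3}{2}, \frac{7}{3}; \frac{1}{3}; -\frac{1}{6}).

Key step: t_0 being \frac{12}{11}, the lower running product (C = 12/11) is a rising factorial.
Ratio: r(k) = -\frac{1}{6} * (k-\frac{3}{2}) (k+\frac{7}{3}) / [(k+\frac{1}{3}) (k+1)] - rational in k. x = -\frac{1}{6}; t_0 = \frac{12}{11}; negate the roots.


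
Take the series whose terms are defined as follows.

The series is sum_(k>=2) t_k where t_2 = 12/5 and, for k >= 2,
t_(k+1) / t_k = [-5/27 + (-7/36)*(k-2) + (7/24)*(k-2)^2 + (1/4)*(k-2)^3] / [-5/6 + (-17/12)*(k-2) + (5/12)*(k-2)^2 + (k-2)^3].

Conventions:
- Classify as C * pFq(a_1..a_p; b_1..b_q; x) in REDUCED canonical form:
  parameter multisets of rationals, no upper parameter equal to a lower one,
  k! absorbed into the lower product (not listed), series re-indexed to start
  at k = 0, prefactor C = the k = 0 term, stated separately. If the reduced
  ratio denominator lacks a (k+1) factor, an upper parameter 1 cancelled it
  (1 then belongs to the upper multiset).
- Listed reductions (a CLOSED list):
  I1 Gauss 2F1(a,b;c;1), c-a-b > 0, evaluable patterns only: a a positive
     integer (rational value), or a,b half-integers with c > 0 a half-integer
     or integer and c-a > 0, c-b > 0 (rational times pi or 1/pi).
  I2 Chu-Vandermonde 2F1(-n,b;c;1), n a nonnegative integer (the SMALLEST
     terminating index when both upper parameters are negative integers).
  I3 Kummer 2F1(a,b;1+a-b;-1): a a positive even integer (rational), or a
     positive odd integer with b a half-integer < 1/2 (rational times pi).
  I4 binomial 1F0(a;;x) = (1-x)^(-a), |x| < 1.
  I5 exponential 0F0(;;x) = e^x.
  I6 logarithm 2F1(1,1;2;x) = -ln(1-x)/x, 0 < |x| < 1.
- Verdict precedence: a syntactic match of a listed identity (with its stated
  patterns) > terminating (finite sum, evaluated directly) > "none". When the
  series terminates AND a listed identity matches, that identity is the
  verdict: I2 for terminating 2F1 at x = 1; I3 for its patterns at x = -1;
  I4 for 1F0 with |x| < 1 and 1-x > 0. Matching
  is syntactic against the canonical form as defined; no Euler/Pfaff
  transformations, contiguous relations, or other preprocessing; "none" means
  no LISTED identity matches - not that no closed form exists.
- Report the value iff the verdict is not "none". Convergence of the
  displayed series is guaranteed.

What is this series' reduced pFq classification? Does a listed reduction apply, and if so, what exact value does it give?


Reduced: x = 1/4, 2F1, upper = {-5/6, 4/3}, lower = {-5/4}, C = 12/5. Verdict: no listed reduction: x = 1/4 and upper {-5/6, 4/3} fail every I1-I6 pattern.

Key step: with t_0 = 12/5, cancel k + 2/3 from the displayed ratio first; then C = 12/5, x = 1/4.
Term ratio: r(k) = (1/4) * (k-5/6) (k+4/3) / [(k-5/4) (k+1)] ; factor over Q: parameters, x = (1/4), and C = 12/5.


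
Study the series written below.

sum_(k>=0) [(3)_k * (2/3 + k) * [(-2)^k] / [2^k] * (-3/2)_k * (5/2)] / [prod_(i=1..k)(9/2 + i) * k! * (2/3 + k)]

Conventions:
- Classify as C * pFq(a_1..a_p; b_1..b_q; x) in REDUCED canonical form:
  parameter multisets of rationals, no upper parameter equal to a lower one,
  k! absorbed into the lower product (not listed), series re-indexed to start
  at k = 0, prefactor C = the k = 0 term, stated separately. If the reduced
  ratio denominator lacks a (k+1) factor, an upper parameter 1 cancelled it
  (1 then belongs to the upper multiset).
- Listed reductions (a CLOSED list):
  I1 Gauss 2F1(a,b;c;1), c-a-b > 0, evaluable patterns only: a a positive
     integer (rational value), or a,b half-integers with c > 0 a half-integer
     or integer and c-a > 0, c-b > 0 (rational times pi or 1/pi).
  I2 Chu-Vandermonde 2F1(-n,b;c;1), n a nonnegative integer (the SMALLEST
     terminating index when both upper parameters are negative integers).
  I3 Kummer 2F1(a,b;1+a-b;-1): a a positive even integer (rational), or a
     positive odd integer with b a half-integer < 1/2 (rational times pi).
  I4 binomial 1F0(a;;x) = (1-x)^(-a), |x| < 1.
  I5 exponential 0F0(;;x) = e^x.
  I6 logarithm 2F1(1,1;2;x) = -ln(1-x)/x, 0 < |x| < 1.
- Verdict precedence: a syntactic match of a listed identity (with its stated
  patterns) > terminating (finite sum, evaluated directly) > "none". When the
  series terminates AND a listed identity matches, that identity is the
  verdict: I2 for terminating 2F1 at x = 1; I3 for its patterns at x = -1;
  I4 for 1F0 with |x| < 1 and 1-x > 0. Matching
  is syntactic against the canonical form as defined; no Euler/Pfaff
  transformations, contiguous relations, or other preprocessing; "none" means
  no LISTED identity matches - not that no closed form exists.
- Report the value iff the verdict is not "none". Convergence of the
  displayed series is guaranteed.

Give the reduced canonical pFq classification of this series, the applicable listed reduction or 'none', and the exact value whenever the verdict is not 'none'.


Structural cue: t_0 being 5/2, the lower running product (C = 5/2, x = -1) is a rising factorial.
Consecutive-term ratio: r(k) = (-1) * (k-3/2) (k+3) / [(k+11/2) (k+1)] - rational; roots negated = parameters, x = (-1), C = 5/2.

Reduced: x = -1, 2F1, upper = {-3/2, 3}, lower = {11/2}, C = 5/2. Verdict: Kummer's theorem (I3) applies (x = -1; c = 11/2 equals 1+a-b for upper {-3/2, 3}: listed pattern). Hence: (1575/1024) * pi.


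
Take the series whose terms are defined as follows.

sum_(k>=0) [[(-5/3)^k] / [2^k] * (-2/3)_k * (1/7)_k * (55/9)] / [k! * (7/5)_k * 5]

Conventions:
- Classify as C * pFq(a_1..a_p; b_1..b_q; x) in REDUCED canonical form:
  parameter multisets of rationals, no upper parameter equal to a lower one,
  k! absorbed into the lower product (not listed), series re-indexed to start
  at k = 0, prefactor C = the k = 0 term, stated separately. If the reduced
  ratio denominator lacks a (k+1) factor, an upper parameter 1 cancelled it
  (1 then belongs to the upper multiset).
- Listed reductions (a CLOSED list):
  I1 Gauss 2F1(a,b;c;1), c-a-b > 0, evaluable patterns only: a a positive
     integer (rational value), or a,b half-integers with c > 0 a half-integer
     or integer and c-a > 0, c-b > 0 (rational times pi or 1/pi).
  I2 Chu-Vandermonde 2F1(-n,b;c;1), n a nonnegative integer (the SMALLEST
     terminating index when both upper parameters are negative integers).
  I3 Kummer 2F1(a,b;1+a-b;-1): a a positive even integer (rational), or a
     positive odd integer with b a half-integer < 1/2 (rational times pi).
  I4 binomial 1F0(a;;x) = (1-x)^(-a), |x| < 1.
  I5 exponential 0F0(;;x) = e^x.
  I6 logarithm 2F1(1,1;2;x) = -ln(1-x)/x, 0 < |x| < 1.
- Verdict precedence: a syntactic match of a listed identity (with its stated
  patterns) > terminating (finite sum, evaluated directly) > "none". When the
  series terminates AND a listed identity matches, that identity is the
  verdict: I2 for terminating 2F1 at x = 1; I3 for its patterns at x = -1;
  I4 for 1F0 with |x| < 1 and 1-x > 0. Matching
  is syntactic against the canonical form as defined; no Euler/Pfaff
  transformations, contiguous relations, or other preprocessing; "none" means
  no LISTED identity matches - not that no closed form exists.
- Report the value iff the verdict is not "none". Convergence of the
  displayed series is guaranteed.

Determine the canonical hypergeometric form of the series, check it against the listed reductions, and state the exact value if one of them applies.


Reduced: x = -5/6, 2F1, upper = {-2/3, 1/7}, lower = {7/5}, C = 11/9. Verdict: none. A 2F1 with upper {-2/3, 1/7} fits none of I1-I6 at x = -5/6; the sum runs forever.

Key observation: from the first term 11/9: the two k-th powers (prefactor 11/9) combine into one argument.
Ratio: r(k) = (-5/6) * (k-2/3) (k+1/7) / [(k+7/5) (k+1)] - rational in k, leading ratio (-5/6); with t_0 = 11/9, classification follows.


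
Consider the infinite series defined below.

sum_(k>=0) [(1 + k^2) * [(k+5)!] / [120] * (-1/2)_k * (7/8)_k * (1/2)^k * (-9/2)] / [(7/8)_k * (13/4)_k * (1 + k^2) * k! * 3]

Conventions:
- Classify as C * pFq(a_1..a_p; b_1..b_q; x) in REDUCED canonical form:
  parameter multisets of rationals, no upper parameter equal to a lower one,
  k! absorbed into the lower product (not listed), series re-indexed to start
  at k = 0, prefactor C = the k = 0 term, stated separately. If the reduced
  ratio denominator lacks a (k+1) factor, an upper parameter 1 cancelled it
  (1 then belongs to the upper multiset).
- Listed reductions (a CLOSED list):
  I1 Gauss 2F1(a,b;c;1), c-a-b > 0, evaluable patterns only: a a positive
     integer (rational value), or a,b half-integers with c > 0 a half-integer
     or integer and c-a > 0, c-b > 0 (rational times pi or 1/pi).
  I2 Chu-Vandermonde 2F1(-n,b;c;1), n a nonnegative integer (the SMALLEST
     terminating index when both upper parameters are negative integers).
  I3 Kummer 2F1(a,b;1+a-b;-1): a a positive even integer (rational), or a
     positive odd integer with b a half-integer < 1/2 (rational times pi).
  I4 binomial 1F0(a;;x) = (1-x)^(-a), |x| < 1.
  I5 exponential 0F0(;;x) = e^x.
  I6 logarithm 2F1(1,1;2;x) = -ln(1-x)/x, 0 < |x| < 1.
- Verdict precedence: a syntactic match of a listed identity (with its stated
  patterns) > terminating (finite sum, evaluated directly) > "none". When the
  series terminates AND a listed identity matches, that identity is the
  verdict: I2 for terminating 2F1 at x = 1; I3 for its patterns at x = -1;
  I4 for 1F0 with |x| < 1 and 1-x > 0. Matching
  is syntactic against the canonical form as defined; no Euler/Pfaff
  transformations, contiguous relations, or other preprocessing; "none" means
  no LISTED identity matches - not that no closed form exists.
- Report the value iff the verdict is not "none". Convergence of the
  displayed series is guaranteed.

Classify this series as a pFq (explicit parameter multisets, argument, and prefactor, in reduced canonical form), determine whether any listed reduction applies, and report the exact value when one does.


Key step: t_0 = -3/2 here, and the parameter 7/8 appears in both the upper and lower lists and cancels (alongside the other common factor).
Step ratio: r(k) = (1/2) * (k-1/2) (k+6) / [(k+13/4) (k+1)] - rational; roots negated = parameters, x = (1/2), C = -3/2.

At argument 1/2: a 2F1 with upper {-1/2, 6}, lower {13/4}, scaled by C = -3/2. Verdict: none (x = 1/2): each listed identity misses the multisets {-1/2, 6} ; {13/4}.


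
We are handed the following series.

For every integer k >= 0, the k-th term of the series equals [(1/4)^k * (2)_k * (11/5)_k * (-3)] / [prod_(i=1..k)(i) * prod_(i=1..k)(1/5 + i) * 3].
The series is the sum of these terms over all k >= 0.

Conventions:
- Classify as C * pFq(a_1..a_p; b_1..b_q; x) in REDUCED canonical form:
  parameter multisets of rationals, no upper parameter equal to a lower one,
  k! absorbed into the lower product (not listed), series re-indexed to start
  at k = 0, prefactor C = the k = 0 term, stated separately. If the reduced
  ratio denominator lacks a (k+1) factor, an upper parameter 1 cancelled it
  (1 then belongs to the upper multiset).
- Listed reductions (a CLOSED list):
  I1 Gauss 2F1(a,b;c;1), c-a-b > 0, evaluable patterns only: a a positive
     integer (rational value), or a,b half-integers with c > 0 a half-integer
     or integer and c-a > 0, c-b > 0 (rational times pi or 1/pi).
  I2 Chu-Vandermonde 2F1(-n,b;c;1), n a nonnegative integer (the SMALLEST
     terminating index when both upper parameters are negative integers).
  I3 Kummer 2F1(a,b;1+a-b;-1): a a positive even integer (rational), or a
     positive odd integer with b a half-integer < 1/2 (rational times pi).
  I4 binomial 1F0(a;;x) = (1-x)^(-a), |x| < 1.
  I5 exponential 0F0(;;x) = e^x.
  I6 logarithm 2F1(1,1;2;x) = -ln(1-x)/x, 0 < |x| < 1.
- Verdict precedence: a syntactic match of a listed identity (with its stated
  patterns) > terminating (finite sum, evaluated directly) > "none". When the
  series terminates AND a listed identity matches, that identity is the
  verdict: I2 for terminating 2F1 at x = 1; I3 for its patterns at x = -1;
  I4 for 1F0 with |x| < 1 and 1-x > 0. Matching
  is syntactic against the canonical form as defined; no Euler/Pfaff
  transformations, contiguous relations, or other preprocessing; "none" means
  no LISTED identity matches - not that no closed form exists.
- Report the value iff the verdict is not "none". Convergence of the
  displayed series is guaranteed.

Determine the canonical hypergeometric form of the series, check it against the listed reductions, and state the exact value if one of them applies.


Key step: t_0 being -1, the product of the first k integers (C = -1, x = 1/4) is k!.
Step ratio: r(k) = (1/4) * (k+2) (k+11/5) / [(k+6/5) (k+1)] - rational in k, leading ratio (1/4); with t_0 = -1, classification follows.

Prefactor -1, argument 1/4: 2F1 with upper {2, 11/5} over lower {6/5}. Verdict: none. Every listed pattern misses the 2F1 form at 1/4, upper {2, 11/5}.


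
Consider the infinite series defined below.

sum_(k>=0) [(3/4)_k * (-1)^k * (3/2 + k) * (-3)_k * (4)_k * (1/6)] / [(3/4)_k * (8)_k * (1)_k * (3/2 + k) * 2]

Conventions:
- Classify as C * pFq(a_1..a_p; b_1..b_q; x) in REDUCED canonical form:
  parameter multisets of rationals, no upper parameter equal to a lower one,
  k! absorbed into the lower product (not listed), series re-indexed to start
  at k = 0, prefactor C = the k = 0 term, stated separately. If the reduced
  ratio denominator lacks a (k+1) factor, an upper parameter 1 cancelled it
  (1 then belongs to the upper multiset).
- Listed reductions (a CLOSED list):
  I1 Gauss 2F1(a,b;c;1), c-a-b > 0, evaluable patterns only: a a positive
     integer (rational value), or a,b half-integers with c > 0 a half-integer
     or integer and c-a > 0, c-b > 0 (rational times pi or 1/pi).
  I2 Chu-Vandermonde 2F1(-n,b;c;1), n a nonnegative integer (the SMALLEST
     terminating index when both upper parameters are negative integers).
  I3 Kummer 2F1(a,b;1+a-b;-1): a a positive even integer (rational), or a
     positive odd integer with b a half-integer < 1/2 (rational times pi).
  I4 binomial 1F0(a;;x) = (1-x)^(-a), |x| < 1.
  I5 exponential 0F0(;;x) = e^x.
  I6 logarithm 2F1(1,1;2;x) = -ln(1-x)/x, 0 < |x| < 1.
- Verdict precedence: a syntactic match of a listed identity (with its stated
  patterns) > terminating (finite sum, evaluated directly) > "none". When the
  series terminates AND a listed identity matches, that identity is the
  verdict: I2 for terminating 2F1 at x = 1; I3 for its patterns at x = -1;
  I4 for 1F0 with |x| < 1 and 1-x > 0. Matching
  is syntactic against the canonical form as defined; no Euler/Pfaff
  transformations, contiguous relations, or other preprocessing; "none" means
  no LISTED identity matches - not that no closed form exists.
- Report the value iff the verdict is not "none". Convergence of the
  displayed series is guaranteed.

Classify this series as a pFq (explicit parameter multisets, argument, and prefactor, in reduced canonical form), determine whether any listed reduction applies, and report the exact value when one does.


This is 1/12 * 2F1(-3, 4; 8; -1) in reduced canonical form. Verdict: the Kummer evaluation I3 fires (x = -1; c = 8 equals 1+a-b for upper {-3, 4}: listed pattern). Value: 7/24.

The tell: with t_0 = 1/12, (1)_k (C = 1/12, x = -1) is k! itself.
Adjacent-term ratio: r(k) = (-1) * (k-3) (k+4) / [(k+8) (k+1)] ; factor over Q: parameters, x = (-1), and C = 1/12.


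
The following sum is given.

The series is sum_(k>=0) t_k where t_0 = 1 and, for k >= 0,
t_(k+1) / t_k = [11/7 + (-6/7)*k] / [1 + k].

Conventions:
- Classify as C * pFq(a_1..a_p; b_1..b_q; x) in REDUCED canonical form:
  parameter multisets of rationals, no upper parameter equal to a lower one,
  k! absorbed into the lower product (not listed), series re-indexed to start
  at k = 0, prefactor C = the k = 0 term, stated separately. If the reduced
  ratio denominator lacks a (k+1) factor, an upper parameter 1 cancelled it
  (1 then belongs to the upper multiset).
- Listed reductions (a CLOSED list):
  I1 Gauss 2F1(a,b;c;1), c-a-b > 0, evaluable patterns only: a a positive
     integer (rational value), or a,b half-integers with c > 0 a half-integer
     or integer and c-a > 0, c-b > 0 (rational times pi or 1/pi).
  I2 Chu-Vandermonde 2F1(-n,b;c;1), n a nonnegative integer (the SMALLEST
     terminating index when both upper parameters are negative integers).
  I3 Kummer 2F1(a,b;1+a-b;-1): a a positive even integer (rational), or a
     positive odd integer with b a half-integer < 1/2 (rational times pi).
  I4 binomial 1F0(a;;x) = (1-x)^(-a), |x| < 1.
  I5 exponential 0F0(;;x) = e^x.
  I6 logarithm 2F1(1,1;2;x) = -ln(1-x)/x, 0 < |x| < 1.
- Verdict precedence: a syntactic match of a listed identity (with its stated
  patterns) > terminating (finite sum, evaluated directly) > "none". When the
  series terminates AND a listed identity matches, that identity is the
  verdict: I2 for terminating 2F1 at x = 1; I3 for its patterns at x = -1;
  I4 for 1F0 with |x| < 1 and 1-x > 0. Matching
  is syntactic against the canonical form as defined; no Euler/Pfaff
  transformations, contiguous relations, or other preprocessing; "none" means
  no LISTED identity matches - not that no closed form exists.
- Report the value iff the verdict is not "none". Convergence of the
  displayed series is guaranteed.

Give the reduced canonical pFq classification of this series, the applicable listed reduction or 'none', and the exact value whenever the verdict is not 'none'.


x = -6/7 here; the reduced form reads 1F0, upper {-11/6}, lower {-}, C = 1. Verdict: this is binomial (I4) (the 1F0 binomial series: exponent 11/6, x = -6/7). Hence: (13/7)^(11/6).

First insight: t_0 = 1 here, and factor the ratio over Q (prefactor 1): negated roots = parameters.
Term ratio: r(k) = (-6/7) * (k-11/6) / [(k+1)] - rational in k, leading ratio (-6/7); with t_0 = 1, classification follows.


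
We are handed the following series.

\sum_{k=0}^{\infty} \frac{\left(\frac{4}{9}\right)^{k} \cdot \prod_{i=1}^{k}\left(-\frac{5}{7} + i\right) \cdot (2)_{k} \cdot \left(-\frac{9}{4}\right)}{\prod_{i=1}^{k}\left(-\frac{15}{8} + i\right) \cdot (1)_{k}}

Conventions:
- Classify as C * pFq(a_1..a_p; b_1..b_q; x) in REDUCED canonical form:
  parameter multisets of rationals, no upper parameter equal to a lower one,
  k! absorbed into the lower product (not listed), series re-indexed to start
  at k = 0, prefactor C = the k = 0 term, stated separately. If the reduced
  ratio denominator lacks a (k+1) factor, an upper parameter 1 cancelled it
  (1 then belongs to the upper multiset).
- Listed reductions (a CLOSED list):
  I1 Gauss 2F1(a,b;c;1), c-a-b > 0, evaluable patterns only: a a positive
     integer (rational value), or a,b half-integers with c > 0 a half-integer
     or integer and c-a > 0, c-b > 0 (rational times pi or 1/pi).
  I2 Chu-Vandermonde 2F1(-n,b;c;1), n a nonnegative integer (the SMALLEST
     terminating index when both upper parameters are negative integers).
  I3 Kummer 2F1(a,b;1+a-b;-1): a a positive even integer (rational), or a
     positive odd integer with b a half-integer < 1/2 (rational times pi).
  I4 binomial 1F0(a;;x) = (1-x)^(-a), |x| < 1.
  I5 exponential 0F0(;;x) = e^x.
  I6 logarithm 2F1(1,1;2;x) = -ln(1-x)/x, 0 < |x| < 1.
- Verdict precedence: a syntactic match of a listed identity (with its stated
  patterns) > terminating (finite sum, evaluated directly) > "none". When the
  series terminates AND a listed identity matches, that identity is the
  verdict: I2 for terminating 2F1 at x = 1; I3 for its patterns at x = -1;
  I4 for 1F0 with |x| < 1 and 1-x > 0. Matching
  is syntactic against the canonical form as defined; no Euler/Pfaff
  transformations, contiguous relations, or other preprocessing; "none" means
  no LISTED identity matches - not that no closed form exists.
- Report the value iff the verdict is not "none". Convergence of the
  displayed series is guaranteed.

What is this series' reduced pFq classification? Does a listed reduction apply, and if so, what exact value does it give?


Classification (C = -\frac{9}{4}): 2F1 with upper {\frac{2}{7}, 2}, lower {-\frac{7}{8}}, argument x = \frac{4}{9}. Verdict: none. No listed pattern accepts 2F1(\frac{2}{7}, 2; -\frac{7}{8}; \frac{4}{9}).

Key step: t_0 being -\frac{9}{4}, the running product (prefactor -9/4) telescopes to a rising factorial.
Adjacent-term ratio: r(k) = \frac{4}{9} * (k+\frac{2}{7}) (k+2) / [(k-\frac{7}{8}) (k+1)] ; factor over Q: parameters, x = \frac{4}{9}, and C = -\frac{9}{4}.


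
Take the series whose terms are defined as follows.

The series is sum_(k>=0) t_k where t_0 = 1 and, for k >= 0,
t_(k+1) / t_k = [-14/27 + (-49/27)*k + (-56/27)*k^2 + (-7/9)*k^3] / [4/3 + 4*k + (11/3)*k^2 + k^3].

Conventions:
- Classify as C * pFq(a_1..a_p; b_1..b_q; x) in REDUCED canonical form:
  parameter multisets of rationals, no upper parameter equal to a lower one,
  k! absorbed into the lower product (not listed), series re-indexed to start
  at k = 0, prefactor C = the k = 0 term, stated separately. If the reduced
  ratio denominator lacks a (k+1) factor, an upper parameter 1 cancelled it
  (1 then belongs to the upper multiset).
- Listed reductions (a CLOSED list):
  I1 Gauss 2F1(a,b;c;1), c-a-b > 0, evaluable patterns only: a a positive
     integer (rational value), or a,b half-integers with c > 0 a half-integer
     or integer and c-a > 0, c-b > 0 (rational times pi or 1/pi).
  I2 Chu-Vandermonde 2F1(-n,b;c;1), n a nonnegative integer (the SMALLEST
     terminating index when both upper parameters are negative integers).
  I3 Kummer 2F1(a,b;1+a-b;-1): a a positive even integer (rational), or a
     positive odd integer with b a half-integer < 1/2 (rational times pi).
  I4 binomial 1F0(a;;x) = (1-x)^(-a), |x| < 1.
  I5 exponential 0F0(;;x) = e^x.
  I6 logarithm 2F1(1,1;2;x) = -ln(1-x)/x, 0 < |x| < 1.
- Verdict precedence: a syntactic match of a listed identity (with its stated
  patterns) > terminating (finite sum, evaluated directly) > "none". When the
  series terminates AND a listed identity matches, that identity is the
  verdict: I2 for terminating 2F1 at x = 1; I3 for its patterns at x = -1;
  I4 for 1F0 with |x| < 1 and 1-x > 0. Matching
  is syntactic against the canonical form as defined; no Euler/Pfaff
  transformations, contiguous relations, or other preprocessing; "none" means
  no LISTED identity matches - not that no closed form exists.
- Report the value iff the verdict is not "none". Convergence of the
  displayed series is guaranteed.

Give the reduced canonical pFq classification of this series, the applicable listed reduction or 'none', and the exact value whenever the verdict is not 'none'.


With C = 1: the canonical form is 2F1(1, 1; 2; -7/9). Verdict (x = -7/9): the I6 logarithm reduction applies (the logarithm: parameters (1,1;2), x = -7/9). Exact value: (9/7) * ln(16/9).

First insight: with t_0 = 1, factor the ratio over Q (C = 1, x = -7/9): negated roots = parameters.
Adjacent-term ratio: r(k) = (-7/9) * (k+1) (k+1) / [(k+2) (k+1)] ; factor over Q: parameters, x = (-7/9), and C = 1.
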